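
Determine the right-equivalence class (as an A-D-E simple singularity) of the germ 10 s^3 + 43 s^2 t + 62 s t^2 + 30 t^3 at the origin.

The Hessian of f at 0 has rank 0. Corank 2; j^3 = (2*s + 3*t)*(5*s^2 + 14*s*t + 10*t^2) splits into three distinct lines over C (the quadratic factor has nonzero discriminant), so D_4.

D_4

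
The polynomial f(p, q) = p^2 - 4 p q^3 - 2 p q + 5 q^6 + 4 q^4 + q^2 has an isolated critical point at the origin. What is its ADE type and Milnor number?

The Hessian of f at 0 is [[2, -2], [-2, 2]] with rank 1, so corank 1. A Groebner basis of the Jacobian ideal J(f) in C{p,q} is {p*q^2 - p/2 + q/2, -p/2 + q^3 + q/2, p^2 - 2*p*q + q^2}; counting standard monomials gives mu = 5. Corank 1: A-series; mu = 5 gives A_5.

Type A_5, Milnor number mu = 5.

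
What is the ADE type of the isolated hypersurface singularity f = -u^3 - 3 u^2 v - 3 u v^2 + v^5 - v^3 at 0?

E_{8}

The Hessian of f at 0 is [[0, 0], [0, 0]] with rank 0, so corank 2. A Groebner basis of the Jacobian ideal J(f) in C{u,v} is {v^4, u^2 + 2*u*v + v^2}; counting standard monomials gives mu = 8. Corank 2; j^3 = -(u + v)^3 is a perfect cube, so E-series; the 5-jet and mu = 8 give E_8.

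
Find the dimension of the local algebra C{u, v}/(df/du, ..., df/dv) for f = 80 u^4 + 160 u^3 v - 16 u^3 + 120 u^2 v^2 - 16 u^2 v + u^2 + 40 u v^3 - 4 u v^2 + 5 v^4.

3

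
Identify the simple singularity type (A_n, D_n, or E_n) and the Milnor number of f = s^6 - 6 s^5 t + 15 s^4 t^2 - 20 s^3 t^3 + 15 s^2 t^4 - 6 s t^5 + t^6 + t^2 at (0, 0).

Type A_5, Milnor number mu = 5.

The Hessian of f at 0 has rank 1. Corank 1: A-series; mu = 5 gives A_5.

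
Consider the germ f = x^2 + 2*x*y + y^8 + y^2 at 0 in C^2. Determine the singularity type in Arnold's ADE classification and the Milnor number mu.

Type A_{7}, Milnor number mu = 7.

The Hessian of f at 0 has rank 1. Corank 1: A-series; mu = 7 gives A_7.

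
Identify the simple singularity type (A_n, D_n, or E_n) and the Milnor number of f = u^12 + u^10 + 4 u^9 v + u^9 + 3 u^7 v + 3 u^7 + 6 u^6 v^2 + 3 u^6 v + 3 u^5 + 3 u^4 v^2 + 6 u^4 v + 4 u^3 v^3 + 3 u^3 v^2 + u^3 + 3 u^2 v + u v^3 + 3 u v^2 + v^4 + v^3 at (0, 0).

Type E7, Milnor number mu = 7.

The Hessian of f at 0 is [[0, 0], [0, 0]] with rank 0, so corank 2. A Groebner basis of the Jacobian ideal J(f) in C{u,v} is {u^3 + 3*u^2*v + 6*u^2 + 12*u*v + 6*v^2, -3*u^2 + u*v^2 - 6*u*v - 3*v^2, 3*u^2 + 6*u*v + v^3 + 3*v^2}; counting standard monomials gives mu = 7. Corank 2; j^3 = (u + v)^3 is a perfect cube, so E-series; the 4-jet and mu = 7 give E_7.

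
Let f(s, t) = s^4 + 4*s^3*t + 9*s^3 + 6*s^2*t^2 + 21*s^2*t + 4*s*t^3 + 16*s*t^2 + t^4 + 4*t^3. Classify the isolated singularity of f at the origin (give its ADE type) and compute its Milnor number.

The Hessian of f at 0 has rank 0. Corank 2; j^3 = (s + t)*(3*s + 2*t)^2 has shape L^2 M (L != M), so D-series; mu = 5 gives D_5.

Type D_5, Milnor number mu = 5.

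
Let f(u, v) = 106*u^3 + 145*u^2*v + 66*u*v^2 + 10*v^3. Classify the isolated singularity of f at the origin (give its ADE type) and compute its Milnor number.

Type D_{4}, Milnor number mu = 4.

The Hessian of f at 0 has rank 0. Corank 2; j^3 = (2*u + v)*(53*u^2 + 46*u*v + 10*v^2) splits into three distinct lines over C (the quadratic factor has nonzero discriminant), so D_4.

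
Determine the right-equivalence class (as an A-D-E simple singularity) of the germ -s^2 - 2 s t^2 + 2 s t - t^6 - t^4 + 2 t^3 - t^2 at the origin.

The Hessian of f at 0 has rank 1. Corank 1: A-series; mu = 5 gives A_5.

A_{5}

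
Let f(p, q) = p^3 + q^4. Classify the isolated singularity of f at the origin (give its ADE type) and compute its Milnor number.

Type E6, Milnor number mu = 6.

The Hessian of f at 0 is [[0, 0], [0, 0]] with rank 0, so corank 2. A Groebner basis of the Jacobian ideal J(f) in C{p,q} is {q^3, p^2}; counting standard monomials gives mu = 6. Corank 2; j^3 = p^3 is a perfect cube, so E-series; the 4-jet and mu = 6 give E_6.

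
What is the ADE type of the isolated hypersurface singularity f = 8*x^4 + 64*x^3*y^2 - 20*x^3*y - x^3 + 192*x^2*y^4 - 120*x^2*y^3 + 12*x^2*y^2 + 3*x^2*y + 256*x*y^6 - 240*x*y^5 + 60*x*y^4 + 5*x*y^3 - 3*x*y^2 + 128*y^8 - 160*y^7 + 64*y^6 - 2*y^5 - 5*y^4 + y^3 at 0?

E_7

The Hessian of f at 0 has rank 0. Corank 2; j^3 = -(x - y)^3 is a perfect cube, so E-series; the 4-jet and mu = 7 give E_7.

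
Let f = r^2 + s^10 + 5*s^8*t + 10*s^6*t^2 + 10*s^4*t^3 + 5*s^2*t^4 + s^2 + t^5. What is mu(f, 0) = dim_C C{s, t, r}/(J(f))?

4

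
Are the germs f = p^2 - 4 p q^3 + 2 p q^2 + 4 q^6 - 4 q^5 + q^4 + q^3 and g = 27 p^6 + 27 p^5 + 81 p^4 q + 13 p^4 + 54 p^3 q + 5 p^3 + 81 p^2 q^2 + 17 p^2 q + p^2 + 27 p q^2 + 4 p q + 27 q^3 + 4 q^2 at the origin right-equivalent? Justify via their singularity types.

Yes.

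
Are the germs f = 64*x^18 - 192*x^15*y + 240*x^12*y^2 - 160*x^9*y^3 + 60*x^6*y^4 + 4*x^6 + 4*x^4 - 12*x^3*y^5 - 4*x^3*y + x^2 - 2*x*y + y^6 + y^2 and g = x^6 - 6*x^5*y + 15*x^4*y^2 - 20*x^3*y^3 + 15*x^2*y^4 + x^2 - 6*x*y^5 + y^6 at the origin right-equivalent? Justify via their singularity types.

Yes.

The Hessian of f at 0 has rank 1. Corank 1: A-series; mu = 5 gives A_5. The Hessian of g at 0 has rank 1. Corank 1: A-series; mu = 5 gives A_5. Both have type A_5, hence right-equivalent.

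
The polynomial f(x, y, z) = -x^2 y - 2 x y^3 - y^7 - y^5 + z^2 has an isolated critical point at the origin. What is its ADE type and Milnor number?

Type D_8, Milnor number mu = 8.

The Hessian of f at 0 has rank 1. Corank 2; j^3 = -x^2*y has shape L^2 M (L != M), so D-series; mu = 8 gives D_8.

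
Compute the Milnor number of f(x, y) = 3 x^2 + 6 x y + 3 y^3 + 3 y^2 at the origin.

2

The Hessian of f at 0 has rank 1. Corank 1: A-series; mu = 2 gives A_2.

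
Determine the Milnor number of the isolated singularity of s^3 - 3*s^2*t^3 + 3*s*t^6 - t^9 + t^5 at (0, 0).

8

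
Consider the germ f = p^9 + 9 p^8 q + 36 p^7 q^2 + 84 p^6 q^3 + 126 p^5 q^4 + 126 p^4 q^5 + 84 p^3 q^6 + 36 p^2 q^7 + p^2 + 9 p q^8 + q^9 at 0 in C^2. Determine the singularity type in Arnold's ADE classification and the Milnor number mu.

The Hessian of f at 0 has rank 1. Corank 1: A-series; mu = 8 gives A_8.

Type A8, Milnor number mu = 8.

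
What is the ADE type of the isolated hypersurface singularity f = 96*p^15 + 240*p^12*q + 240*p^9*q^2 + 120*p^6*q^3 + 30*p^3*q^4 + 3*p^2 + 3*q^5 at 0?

The Hessian of f at 0 is [[6, 0], [0, 0]] with rank 1, so corank 1. A Groebner basis of the Jacobian ideal J(f) in C{p,q} is {q^4, p}; counting standard monomials gives mu = 4. Corank 1: A-series; mu = 4 gives A_4.

A_4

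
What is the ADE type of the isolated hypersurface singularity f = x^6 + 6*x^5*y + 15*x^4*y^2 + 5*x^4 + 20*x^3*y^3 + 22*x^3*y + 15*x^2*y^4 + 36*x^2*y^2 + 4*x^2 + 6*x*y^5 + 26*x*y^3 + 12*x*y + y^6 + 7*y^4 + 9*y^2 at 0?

A_{3}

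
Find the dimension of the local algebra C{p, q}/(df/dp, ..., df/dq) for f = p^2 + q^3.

The Hessian of f at 0 has rank 1. Corank 1: A-series; mu = 2 gives A_2.

2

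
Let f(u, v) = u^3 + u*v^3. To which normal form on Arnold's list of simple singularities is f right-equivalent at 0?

E7

The Hessian of f at 0 is [[0, 0], [0, 0]] with rank 0, so corank 2. A Groebner basis of the Jacobian ideal J(f) in C{u,v} is {u^3, u*v^2, 3*u^2 + v^3}; counting standard monomials gives mu = 7. Corank 2; j^3 = u^3 is a perfect cube, so E-series; the 4-jet and mu = 7 give E_7.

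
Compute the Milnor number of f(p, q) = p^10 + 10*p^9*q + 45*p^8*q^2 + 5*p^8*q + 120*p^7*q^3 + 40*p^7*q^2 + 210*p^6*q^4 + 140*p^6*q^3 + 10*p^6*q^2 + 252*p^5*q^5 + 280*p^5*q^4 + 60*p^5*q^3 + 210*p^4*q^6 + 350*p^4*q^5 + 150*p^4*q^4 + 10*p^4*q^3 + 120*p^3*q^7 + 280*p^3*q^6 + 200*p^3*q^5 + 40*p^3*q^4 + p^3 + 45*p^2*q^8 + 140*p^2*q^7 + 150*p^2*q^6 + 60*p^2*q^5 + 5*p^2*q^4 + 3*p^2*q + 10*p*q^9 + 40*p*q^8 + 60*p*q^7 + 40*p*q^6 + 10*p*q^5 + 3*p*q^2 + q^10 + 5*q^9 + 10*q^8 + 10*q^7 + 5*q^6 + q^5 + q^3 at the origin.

8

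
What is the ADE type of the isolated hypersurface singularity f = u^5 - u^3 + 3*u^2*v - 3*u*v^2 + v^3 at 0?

The Hessian of f at 0 is [[0, 0], [0, 0]] with rank 0, so corank 2. A Groebner basis of the Jacobian ideal J(f) in C{u,v} is {v^5, u*v^3 - 3*v^4/4, u^2 - 2*u*v + v^2}; counting standard monomials gives mu = 8. Corank 2; j^3 = -(u - v)^3 is a perfect cube, so E-series; the 5-jet and mu = 8 give E_8.

E_8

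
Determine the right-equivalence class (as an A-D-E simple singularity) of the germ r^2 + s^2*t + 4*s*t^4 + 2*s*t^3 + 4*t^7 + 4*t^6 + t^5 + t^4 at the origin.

D_5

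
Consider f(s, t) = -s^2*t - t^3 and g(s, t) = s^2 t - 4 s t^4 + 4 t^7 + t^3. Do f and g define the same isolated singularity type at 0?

Yes.

The Hessian of f at 0 has rank 0. Corank 2; j^3 = -t*(s^2 + t^2) splits into three distinct lines over C (the quadratic factor has nonzero discriminant), so D_4. The Hessian of g at 0 has rank 0. Corank 2; j^3 = t*(s^2 + t^2) splits into three distinct lines over C (the quadratic factor has nonzero discriminant), so D_4. Both have type D_4, hence right-equivalent.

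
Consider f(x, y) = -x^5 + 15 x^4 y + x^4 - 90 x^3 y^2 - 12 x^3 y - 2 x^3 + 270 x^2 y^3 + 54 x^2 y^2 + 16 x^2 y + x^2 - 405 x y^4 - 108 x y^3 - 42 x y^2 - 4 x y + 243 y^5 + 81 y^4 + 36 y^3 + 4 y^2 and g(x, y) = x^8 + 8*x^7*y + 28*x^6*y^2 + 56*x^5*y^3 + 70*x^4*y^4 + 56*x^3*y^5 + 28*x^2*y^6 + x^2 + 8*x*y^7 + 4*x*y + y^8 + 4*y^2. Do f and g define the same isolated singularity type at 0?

The Hessian of f at 0 is [[2, -4], [-4, 8]] with rank 1, so corank 1. A Groebner basis of the Jacobian ideal J(f) in C{x,y} is {x/2 + y^3 - y^2/2 - y, x^2 + 2*x - 6*y^2 - 4*y, x*y + x/2 - 5*y^2/2 - y}; counting standard monomials gives mu = 4. Corank 1: A-series; mu = 4 gives A_4. The Hessian of g at 0 is [[2, 4], [4, 8]] with rank 1, so corank 1. A Groebner basis of the Jacobian ideal J(g) in C{x,y} is {y^7, x + 2*y}; counting standard monomials gives mu = 7. Corank 1: A-series; mu = 7 gives A_7. f is A_4 but g is A_7, hence not right-equivalent.

No.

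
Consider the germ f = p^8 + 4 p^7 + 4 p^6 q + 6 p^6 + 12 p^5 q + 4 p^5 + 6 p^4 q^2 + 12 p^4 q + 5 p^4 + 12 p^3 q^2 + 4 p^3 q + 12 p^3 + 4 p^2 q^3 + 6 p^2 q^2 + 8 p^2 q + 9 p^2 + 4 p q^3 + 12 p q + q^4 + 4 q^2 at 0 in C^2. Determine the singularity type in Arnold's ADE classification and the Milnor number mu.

Type A_{3}, Milnor number mu = 3.

The Hessian of f at 0 is [[18, 12], [12, 8]] with rank 1, so corank 1. A Groebner basis of the Jacobian ideal J(f) in C{p,q} is {p^2 + 3*p/2 + q, p*q - 9*p/4 - 3*q/2, 27*p/8 + q^2 + 9*q/4}; counting standard monomials gives mu = 3. Corank 1: A-series; mu = 3 gives A_3.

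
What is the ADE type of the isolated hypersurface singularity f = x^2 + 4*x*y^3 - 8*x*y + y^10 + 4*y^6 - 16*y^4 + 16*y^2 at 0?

The Hessian of f at 0 has rank 1. Corank 1: A-series; mu = 9 gives A_9.

A9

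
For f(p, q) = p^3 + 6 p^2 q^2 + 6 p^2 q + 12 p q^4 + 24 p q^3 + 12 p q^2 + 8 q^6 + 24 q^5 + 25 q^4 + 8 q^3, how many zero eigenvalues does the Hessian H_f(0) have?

2

The Hessian at 0 is [[0, 0], [0, 0]] of rank 0; hence corank 2.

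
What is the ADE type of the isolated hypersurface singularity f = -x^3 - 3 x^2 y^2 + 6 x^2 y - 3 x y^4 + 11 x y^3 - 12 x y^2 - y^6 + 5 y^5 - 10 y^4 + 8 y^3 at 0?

E_7

The Hessian of f at 0 has rank 0. Corank 2; j^3 = -(x - 2*y)^3 is a perfect cube, so E-series; the 4-jet and mu = 7 give E_7.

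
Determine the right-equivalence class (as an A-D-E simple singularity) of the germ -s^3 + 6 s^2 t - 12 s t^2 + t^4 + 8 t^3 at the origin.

E_6

The Hessian of f at 0 is [[0, 0], [0, 0]] with rank 0, so corank 2. A Groebner basis of the Jacobian ideal J(f) in C{s,t} is {t^3, s^2 - 4*s*t + 4*t^2}; counting standard monomials gives mu = 6. Corank 2; j^3 = -(s - 2*t)^3 is a perfect cube, so E-series; the 4-jet and mu = 6 give E_6.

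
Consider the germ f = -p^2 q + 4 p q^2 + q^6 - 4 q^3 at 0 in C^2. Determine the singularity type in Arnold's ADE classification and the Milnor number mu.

The Hessian of f at 0 has rank 0. Corank 2; j^3 = -q*(p - 2*q)^2 has shape L^2 M (L != M), so D-series; mu = 7 gives D_7.

Type D_7, Milnor number mu = 7.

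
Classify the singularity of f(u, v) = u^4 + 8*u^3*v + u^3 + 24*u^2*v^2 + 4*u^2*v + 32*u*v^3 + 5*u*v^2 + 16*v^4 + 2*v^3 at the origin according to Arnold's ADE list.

D_{5}

The Hessian of f at 0 is [[0, 0], [0, 0]] with rank 0, so corank 2. A Groebner basis of the Jacobian ideal J(f) in C{u,v} is {u*v^2 + u*v/4 + v^2/4, -u*v/4 + v^3 - v^2/4, u^2 + 3*u*v + 2*v^2}; counting standard monomials gives mu = 5. Corank 2; j^3 = (u + v)^2*(u + 2*v) has shape L^2 M (L != M), so D-series; mu = 5 gives D_5.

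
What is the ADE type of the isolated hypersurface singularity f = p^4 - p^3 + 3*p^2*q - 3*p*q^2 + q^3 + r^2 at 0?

The Hessian of f at 0 has rank 1. Corank 2; j^3 = -(p - q)^3 is a perfect cube, so E-series; the 4-jet and mu = 6 give E_6.

E_6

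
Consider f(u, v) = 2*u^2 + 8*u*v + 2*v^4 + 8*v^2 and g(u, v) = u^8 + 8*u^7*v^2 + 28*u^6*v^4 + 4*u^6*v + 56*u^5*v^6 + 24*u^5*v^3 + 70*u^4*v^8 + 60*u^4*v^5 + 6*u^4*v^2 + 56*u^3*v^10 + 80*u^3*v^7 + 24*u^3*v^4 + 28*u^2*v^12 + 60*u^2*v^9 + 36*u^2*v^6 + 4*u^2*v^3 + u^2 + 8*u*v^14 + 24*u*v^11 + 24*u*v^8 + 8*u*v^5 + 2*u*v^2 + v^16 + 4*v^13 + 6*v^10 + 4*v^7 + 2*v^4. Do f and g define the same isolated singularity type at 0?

Yes.

The Hessian of f at 0 has rank 1. Corank 1: A-series; mu = 3 gives A_3. The Hessian of g at 0 has rank 1. Corank 1: A-series; mu = 3 gives A_3. Both have type A_3, hence right-equivalent.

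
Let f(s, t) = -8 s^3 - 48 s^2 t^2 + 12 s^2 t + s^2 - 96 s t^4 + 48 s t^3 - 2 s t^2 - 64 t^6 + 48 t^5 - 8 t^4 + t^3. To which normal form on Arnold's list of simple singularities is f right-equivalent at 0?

A_2

The Hessian of f at 0 has rank 1. Corank 1: A-series; mu = 2 gives A_2.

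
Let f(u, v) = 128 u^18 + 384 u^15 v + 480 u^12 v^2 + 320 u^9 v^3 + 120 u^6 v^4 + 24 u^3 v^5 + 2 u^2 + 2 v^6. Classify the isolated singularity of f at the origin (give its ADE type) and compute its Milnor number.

Type A_{5}, Milnor number mu = 5.

The Hessian of f at 0 is [[4, 0], [0, 0]] with rank 1, so corank 1. A Groebner basis of the Jacobian ideal J(f) in C{u,v} is {v^5, u}; counting standard monomials gives mu = 5. Corank 1: A-series; mu = 5 gives A_5.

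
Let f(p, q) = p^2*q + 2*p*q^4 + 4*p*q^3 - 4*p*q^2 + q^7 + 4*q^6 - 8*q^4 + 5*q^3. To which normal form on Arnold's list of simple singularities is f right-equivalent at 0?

The Hessian of f at 0 is [[0, 0], [0, 0]] with rank 0, so corank 2. A Groebner basis of the Jacobian ideal J(f) in C{p,q} is {q^3, p^2 - q^2, p*q - 2*q^2}; counting standard monomials gives mu = 4. Corank 2; j^3 = q*(p^2 - 4*p*q + 5*q^2) splits into three distinct lines over C (the quadratic factor has nonzero discriminant), so D_4.

D4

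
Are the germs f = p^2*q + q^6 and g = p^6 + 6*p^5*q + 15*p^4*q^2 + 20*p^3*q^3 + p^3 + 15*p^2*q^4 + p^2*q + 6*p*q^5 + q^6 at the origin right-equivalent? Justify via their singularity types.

Yes.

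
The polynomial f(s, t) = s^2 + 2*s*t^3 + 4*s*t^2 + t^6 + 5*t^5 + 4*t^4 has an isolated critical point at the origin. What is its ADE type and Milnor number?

Type A_4, Milnor number mu = 4.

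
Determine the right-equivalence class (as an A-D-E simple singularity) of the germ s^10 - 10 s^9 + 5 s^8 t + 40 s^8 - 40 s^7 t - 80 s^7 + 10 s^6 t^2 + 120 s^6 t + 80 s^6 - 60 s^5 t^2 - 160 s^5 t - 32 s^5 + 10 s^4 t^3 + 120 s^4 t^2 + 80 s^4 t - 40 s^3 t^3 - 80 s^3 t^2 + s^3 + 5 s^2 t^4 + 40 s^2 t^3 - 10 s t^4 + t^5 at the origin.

E_{8}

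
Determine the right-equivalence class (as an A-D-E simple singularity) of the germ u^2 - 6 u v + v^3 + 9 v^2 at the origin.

The Hessian of f at 0 is [[2, -6], [-6, 18]] with rank 1, so corank 1. A Groebner basis of the Jacobian ideal J(f) in C{u,v} is {v^2, u - 3*v}; counting standard monomials gives mu = 2. Corank 1: A-series; mu = 2 gives A_2.

A_{2}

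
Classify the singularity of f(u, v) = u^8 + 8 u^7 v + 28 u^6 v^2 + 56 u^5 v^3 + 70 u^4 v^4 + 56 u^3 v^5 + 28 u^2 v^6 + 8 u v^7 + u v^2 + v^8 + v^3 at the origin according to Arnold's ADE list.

D_9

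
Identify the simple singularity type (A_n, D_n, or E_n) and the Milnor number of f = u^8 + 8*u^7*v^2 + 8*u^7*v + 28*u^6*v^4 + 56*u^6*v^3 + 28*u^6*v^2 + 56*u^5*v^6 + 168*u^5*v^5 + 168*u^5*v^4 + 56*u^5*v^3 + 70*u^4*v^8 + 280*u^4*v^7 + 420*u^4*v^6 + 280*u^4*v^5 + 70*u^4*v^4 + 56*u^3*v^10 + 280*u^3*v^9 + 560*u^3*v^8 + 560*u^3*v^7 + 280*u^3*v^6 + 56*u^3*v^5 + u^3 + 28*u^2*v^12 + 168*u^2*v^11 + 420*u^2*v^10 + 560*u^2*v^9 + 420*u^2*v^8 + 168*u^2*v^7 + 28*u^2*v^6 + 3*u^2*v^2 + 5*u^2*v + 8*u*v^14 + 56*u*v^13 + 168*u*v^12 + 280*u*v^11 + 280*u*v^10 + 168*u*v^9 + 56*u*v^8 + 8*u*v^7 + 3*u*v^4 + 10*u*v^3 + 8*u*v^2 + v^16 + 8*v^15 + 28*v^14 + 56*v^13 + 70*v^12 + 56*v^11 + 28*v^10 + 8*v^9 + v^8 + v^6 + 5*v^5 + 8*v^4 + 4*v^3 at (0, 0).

Type D9, Milnor number mu = 9.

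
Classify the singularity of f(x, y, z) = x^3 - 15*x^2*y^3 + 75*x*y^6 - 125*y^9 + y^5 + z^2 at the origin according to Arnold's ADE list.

The Hessian of f at 0 is [[0, 0, 0], [0, 0, 0], [0, 0, 2]] with rank 1, so corank 2. A Groebner basis of the Jacobian ideal J(f) in C{x,y,z} is {-x^2/10 + x*y^3, y^4, x^3, x^2*y, z}; counting standard monomials gives mu = 8. Corank 2; j^3 = x^3 is a perfect cube, so E-series; the 5-jet and mu = 8 give E_8.

E_8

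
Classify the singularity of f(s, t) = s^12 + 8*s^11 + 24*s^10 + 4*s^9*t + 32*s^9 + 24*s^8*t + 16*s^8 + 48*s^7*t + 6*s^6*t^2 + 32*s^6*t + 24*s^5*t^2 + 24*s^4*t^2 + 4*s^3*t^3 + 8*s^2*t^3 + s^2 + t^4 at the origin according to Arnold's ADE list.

The Hessian of f at 0 has rank 1. Corank 1: A-series; mu = 3 gives A_3.

A_3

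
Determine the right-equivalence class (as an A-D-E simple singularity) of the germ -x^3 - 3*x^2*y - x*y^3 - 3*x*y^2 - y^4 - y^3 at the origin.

The Hessian of f at 0 is [[0, 0], [0, 0]] with rank 0, so corank 2. A Groebner basis of the Jacobian ideal J(f) in C{x,y} is {x^3 + 3*x^2*y + 6*x^2 + 12*x*y + 6*y^2, -3*x^2 + x*y^2 - 6*x*y - 3*y^2, 3*x^2 + 6*x*y + y^3 + 3*y^2}; counting standard monomials gives mu = 7. Corank 2; j^3 = -(x + y)^3 is a perfect cube, so E-series; the 4-jet and mu = 7 give E_7.

E7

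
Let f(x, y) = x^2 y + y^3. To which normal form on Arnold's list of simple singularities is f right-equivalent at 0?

D_{4}

The Hessian of f at 0 is [[0, 0], [0, 0]] with rank 0, so corank 2. A Groebner basis of the Jacobian ideal J(f) in C{x,y} is {y^3, x^2 + 3*y^2, x*y}; counting standard monomials gives mu = 4. Corank 2; j^3 = y*(x^2 + y^2) splits into three distinct lines over C (the quadratic factor has nonzero discriminant), so D_4.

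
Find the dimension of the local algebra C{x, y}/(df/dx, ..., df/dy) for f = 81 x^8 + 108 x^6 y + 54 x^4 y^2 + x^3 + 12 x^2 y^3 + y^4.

6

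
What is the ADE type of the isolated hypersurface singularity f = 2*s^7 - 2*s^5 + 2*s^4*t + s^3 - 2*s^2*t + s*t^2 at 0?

D8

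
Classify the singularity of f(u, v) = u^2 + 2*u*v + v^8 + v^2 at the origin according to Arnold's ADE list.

A_{7}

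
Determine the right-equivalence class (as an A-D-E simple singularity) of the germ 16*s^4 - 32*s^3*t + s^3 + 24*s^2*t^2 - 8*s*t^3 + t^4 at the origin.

E6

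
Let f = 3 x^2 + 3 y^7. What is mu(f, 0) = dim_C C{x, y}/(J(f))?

6

The Hessian of f at 0 has rank 1. Corank 1: A-series; mu = 6 gives A_6.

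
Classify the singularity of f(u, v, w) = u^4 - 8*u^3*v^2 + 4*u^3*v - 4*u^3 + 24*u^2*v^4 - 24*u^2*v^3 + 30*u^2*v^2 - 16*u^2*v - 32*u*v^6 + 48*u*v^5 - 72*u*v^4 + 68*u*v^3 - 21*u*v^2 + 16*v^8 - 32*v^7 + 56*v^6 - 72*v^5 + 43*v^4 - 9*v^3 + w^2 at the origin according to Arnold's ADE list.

D5

The Hessian of f at 0 has rank 1. Corank 2; j^3 = -(u + v)*(2*u + 3*v)^2 has shape L^2 M (L != M), so D-series; mu = 5 gives D_5.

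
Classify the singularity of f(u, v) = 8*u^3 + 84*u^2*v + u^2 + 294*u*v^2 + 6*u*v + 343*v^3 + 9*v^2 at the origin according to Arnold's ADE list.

The Hessian of f at 0 has rank 1. Corank 1: A-series; mu = 2 gives A_2.

A_{2}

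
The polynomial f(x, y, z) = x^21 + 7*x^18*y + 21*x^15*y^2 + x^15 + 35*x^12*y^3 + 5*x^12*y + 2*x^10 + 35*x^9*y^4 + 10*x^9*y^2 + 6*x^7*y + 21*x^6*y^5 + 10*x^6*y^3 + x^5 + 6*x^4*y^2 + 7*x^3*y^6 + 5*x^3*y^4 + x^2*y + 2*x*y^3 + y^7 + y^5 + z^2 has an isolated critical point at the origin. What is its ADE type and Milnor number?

Type D_{8}, Milnor number mu = 8.

The Hessian of f at 0 is [[0, 0, 0], [0, 0, 0], [0, 0, 2]] with rank 1, so corank 2. A Groebner basis of the Jacobian ideal J(f) in C{x,y,z} is {x^2*y^2 + x^2/7 + x*y^2/7, x^3 - x^2/7 - x*y^2/7, x*y + y^3, z}; counting standard monomials gives mu = 8. Corank 2; j^3 = x^2*y has shape L^2 M (L != M), so D-series; mu = 8 gives D_8.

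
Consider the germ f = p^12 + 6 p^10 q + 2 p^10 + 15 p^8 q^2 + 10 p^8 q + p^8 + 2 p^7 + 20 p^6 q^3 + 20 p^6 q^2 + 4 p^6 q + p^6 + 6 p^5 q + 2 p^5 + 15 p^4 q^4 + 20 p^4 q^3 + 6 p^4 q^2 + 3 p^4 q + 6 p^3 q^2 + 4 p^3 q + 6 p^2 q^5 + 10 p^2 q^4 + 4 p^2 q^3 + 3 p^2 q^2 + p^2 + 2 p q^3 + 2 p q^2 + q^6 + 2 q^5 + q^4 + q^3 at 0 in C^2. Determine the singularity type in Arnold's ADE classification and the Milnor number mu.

Type A_{2}, Milnor number mu = 2.

The Hessian of f at 0 has rank 1. Corank 1: A-series; mu = 2 gives A_2.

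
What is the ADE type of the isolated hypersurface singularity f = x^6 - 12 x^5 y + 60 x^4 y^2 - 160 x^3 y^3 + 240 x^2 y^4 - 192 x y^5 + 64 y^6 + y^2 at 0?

A_{5}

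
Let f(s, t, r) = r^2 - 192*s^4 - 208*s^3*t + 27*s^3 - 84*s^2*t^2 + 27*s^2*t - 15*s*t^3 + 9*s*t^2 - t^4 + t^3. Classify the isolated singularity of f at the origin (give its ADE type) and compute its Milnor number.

Type E_{7}, Milnor number mu = 7.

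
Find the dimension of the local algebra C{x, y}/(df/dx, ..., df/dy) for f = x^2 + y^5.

4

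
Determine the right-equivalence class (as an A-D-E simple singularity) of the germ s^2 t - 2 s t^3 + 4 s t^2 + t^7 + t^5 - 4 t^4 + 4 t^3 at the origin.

The Hessian of f at 0 is [[0, 0], [0, 0]] with rank 0, so corank 2. A Groebner basis of the Jacobian ideal J(f) in C{s,t} is {s^2*t^2 + 4*s^2*t + s^2/7 + 83*s*t^2/7 + 58*s*t/7 + 16*t^2, s^3 + 6*s^2*t + s^2/7 + 83*s*t^2/7 + 58*s*t/7 + 16*t^2, -s*t + t^3 - 2*t^2}; counting standard monomials gives mu = 8. Corank 2; j^3 = t*(s + 2*t)^2 has shape L^2 M (L != M), so D-series; mu = 8 gives D_8.

D_{8}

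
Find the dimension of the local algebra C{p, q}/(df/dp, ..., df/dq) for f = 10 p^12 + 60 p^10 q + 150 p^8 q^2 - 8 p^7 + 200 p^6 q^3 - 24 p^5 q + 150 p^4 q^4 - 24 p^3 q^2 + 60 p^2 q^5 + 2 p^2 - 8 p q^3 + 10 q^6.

5

The Hessian of f at 0 has rank 1. Corank 1: A-series; mu = 5 gives A_5.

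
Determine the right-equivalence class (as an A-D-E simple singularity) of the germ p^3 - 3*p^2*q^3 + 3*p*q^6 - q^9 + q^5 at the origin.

The Hessian of f at 0 has rank 0. Corank 2; j^3 = p^3 is a perfect cube, so E-series; the 5-jet and mu = 8 give E_8.

E8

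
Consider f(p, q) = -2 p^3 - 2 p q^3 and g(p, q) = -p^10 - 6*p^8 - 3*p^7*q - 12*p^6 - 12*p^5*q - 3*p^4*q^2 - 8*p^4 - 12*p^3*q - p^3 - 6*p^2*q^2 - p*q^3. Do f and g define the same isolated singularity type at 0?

Yes.

The Hessian of f at 0 is [[0, 0], [0, 0]] with rank 0, so corank 2. A Groebner basis of the Jacobian ideal J(f) in C{p,q} is {p^3, p*q^2, 3*p^2 + q^3}; counting standard monomials gives mu = 7. Corank 2; j^3 = -2*p^3 is a perfect cube, so E-series; the 4-jet and mu = 7 give E_7. The Hessian of g at 0 is [[0, 0], [0, 0]] with rank 0, so corank 2. A Groebner basis of the Jacobian ideal J(g) in C{p,q} is {3*p^2/4 + q^4 + q^3/4, p^3, p^2*q - p^2/4 - q^3/12, p^2 + p*q^2 + q^3/3}; counting standard monomials gives mu = 7. Corank 2; j^3 = -p^3 is a perfect cube, so E-series; the 4-jet and mu = 7 give E_7. Both have type E_7, hence right-equivalent.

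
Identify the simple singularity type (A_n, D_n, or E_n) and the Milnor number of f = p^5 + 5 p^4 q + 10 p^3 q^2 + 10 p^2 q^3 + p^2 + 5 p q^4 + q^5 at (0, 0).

Type A4, Milnor number mu = 4.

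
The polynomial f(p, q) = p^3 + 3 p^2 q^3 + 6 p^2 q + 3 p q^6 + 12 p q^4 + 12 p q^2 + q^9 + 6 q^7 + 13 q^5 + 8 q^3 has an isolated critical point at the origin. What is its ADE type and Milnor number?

Type E_{8}, Milnor number mu = 8.

The Hessian of f at 0 has rank 0. Corank 2; j^3 = (p + 2*q)^3 is a perfect cube, so E-series; the 5-jet and mu = 8 give E_8.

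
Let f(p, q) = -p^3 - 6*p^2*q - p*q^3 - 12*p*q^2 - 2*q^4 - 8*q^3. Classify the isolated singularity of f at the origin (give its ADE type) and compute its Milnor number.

Type E_{7}, Milnor number mu = 7.

The Hessian of f at 0 is [[0, 0], [0, 0]] with rank 0, so corank 2. A Groebner basis of the Jacobian ideal J(f) in C{p,q} is {p^3 + 6*p^2*q + 48*p^2 + 192*p*q + 192*q^2, -6*p^2 + p*q^2 - 24*p*q - 24*q^2, 3*p^2 + 12*p*q + q^3 + 12*q^2}; counting standard monomials gives mu = 7. Corank 2; j^3 = -(p + 2*q)^3 is a perfect cube, so E-series; the 4-jet and mu = 7 give E_7.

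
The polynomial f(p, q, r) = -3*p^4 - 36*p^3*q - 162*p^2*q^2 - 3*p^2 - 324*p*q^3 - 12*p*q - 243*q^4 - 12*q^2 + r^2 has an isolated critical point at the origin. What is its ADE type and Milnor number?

Type A3, Milnor number mu = 3.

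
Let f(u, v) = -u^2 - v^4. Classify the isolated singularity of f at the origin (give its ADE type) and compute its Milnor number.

Type A_{3}, Milnor number mu = 3.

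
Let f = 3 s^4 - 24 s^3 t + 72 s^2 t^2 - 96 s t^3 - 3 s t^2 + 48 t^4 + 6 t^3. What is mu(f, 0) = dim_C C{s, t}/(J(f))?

The Hessian of f at 0 is [[0, 0], [0, 0]] with rank 0, so corank 2. A Groebner basis of the Jacobian ideal J(f) in C{s,t} is {s^3 - t^2/4, t^3, s*t - 2*t^2}; counting standard monomials gives mu = 5. Corank 2; j^3 = -3*t^2*(s - 2*t) has shape L^2 M (L != M), so D-series; mu = 5 gives D_5.

5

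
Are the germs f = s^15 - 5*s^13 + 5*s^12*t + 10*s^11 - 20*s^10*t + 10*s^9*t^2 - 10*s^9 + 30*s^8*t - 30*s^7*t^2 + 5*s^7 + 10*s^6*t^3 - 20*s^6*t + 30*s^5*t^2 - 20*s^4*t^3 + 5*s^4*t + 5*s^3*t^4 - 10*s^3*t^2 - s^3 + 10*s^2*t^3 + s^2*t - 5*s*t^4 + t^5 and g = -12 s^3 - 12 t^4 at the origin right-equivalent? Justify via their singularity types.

No.

The Hessian of f at 0 has rank 0. Corank 2; j^3 = -s^2*(s - t) has shape L^2 M (L != M), so D-series; mu = 6 gives D_6. The Hessian of g at 0 has rank 0. Corank 2; j^3 = -12*s^3 is a perfect cube, so E-series; the 4-jet and mu = 6 give E_6. f is D_6 but g is E_6, hence not right-equivalent.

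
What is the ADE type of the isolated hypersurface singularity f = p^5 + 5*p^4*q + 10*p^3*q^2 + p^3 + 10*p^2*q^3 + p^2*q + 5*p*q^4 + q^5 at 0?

D_6

The Hessian of f at 0 has rank 0. Corank 2; j^3 = p^2*(p + q) has shape L^2 M (L != M), so D-series; mu = 6 gives D_6.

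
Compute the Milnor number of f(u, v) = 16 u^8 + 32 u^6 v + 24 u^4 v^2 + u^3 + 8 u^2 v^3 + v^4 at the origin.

6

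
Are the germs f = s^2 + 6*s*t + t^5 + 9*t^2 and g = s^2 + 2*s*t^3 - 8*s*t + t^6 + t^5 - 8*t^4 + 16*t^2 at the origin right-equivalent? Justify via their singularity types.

The Hessian of f at 0 has rank 1. Corank 1: A-series; mu = 4 gives A_4. The Hessian of g at 0 has rank 1. Corank 1: A-series; mu = 4 gives A_4. Both have type A_4, hence right-equivalent.

Yes.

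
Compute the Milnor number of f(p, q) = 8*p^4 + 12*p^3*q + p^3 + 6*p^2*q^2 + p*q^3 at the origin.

7

The Hessian of f at 0 has rank 0. Corank 2; j^3 = p^3 is a perfect cube, so E-series; the 4-jet and mu = 7 give E_7.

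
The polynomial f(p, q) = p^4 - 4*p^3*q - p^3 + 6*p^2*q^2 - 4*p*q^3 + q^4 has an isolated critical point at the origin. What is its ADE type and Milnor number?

Type E_6, Milnor number mu = 6.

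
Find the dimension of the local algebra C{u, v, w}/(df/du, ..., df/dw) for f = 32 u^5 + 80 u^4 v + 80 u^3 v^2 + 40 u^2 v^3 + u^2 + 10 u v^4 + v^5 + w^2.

The Hessian of f at 0 is [[2, 0, 0], [0, 0, 0], [0, 0, 2]] with rank 2, so corank 1. A Groebner basis of the Jacobian ideal J(f) in C{u,v,w} is {v^4, u, w}; counting standard monomials gives mu = 4. Corank 1: A-series; mu = 4 gives A_4.

4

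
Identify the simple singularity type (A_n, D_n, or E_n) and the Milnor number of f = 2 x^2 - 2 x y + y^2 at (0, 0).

Type A_1, Milnor number mu = 1.

The Hessian of f at 0 has rank 2. Corank 0: nondegenerate Morse point, so A_1.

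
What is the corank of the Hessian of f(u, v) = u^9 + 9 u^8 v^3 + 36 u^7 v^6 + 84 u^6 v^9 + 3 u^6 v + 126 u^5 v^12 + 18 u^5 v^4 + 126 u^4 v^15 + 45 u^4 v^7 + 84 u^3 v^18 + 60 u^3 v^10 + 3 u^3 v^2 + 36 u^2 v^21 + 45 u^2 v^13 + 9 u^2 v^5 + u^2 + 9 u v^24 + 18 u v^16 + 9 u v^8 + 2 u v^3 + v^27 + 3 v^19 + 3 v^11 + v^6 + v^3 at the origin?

1

The Hessian at 0 is [[2, 0], [0, 0]] of rank 1; hence corank 1.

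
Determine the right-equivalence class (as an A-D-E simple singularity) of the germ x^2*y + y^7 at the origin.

D_{8}

The Hessian of f at 0 is [[0, 0], [0, 0]] with rank 0, so corank 2. A Groebner basis of the Jacobian ideal J(f) in C{x,y} is {x^2/7 + y^6, x^3, x*y}; counting standard monomials gives mu = 8. Corank 2; j^3 = x^2*y has shape L^2 M (L != M), so D-series; mu = 8 gives D_8.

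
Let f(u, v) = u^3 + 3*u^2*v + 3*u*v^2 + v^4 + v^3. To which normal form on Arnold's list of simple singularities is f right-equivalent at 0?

The Hessian of f at 0 is [[0, 0], [0, 0]] with rank 0, so corank 2. A Groebner basis of the Jacobian ideal J(f) in C{u,v} is {v^3, u^2 + 2*u*v + v^2}; counting standard monomials gives mu = 6. Corank 2; j^3 = (u + v)^3 is a perfect cube, so E-series; the 4-jet and mu = 6 give E_6.

E_{6}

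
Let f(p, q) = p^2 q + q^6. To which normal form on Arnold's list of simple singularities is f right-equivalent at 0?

D7

The Hessian of f at 0 is [[0, 0], [0, 0]] with rank 0, so corank 2. A Groebner basis of the Jacobian ideal J(f) in C{p,q} is {p^2/6 + q^5, p^3, p*q}; counting standard monomials gives mu = 7. Corank 2; j^3 = p^2*q has shape L^2 M (L != M), so D-series; mu = 7 gives D_7.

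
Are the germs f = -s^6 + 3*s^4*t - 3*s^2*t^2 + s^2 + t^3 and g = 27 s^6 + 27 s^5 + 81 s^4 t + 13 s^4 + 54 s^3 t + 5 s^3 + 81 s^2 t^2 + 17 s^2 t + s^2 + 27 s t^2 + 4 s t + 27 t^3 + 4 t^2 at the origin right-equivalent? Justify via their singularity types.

The Hessian of f at 0 has rank 1. Corank 1: A-series; mu = 2 gives A_2. The Hessian of g at 0 has rank 1. Corank 1: A-series; mu = 2 gives A_2. Both have type A_2, hence right-equivalent.

Yes.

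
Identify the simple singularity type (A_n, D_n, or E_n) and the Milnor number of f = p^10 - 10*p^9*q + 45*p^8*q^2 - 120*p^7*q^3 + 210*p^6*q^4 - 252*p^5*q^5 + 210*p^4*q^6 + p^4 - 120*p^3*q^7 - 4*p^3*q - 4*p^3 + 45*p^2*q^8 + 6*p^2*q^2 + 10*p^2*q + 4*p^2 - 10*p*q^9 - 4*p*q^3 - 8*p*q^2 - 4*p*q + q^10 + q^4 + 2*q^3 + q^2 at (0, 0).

Type A_{9}, Milnor number mu = 9.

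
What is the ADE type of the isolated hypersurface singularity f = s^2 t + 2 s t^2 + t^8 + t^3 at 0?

D_{9}

The Hessian of f at 0 is [[0, 0], [0, 0]] with rank 0, so corank 2. A Groebner basis of the Jacobian ideal J(f) in C{s,t} is {s^2/8 + t^7 - t^2/8, s^3 + t^3, s*t + t^2}; counting standard monomials gives mu = 9. Corank 2; j^3 = t*(s + t)^2 has shape L^2 M (L != M), so D-series; mu = 9 gives D_9.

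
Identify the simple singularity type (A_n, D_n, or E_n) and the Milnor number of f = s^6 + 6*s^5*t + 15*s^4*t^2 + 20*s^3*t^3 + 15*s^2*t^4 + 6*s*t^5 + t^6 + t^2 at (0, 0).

Type A5, Milnor number mu = 5.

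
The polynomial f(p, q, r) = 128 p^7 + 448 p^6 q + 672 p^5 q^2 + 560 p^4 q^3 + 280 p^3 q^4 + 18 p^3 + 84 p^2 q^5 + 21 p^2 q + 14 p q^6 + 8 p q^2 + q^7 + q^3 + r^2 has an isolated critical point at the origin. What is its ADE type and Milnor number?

Type D_8, Milnor number mu = 8.

The Hessian of f at 0 has rank 1. Corank 2; j^3 = (2*p + q)*(3*p + q)^2 has shape L^2 M (L != M), so D-series; mu = 8 gives D_8.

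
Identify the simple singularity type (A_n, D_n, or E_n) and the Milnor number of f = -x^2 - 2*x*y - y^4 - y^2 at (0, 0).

Type A_{3}, Milnor number mu = 3.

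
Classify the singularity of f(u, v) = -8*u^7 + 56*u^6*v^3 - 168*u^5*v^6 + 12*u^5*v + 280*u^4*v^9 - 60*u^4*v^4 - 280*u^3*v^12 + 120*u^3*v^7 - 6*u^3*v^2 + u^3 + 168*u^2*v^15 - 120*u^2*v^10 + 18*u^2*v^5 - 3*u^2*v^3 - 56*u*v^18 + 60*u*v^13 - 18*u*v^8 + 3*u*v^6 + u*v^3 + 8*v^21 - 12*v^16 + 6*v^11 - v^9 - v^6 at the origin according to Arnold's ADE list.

The Hessian of f at 0 has rank 0. Corank 2; j^3 = u^3 is a perfect cube, so E-series; the 4-jet and mu = 7 give E_7.

E_7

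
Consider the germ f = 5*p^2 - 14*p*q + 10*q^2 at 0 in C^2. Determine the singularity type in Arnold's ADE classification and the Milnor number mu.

Type A1, Milnor number mu = 1.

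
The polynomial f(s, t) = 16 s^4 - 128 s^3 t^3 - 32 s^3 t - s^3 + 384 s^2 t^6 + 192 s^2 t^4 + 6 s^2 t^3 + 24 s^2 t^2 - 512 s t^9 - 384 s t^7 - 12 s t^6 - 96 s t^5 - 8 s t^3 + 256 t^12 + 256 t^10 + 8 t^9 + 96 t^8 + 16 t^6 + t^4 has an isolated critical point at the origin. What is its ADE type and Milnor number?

The Hessian of f at 0 is [[0, 0], [0, 0]] with rank 0, so corank 2. A Groebner basis of the Jacobian ideal J(f) in C{s,t} is {t^4, s*t^2 - t^3/6, s^2}; counting standard monomials gives mu = 6. Corank 2; j^3 = -s^3 is a perfect cube, so E-series; the 4-jet and mu = 6 give E_6.

Type E_6, Milnor number mu = 6.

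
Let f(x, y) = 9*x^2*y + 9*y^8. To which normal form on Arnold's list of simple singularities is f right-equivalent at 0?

D_9

The Hessian of f at 0 is [[0, 0], [0, 0]] with rank 0, so corank 2. A Groebner basis of the Jacobian ideal J(f) in C{x,y} is {x^2/8 + y^7, x^3, x*y}; counting standard monomials gives mu = 9. Corank 2; j^3 = 9*x^2*y has shape L^2 M (L != M), so D-series; mu = 9 gives D_9.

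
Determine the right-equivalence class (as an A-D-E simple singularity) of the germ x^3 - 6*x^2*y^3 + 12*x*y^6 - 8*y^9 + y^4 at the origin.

E_{6}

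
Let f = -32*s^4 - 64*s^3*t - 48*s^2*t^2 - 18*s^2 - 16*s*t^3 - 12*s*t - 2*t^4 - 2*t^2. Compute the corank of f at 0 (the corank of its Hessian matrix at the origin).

Hessian at 0 has rank 1.

1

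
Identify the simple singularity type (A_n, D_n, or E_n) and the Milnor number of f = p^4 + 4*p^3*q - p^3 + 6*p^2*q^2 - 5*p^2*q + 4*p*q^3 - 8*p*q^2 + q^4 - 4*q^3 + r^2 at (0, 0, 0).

Type D5, Milnor number mu = 5.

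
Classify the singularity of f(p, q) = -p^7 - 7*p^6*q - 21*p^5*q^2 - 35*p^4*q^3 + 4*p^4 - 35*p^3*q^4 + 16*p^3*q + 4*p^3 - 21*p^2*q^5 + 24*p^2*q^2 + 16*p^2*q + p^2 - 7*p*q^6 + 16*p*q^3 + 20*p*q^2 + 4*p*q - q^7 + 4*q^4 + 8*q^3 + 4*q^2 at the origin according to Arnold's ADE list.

A_6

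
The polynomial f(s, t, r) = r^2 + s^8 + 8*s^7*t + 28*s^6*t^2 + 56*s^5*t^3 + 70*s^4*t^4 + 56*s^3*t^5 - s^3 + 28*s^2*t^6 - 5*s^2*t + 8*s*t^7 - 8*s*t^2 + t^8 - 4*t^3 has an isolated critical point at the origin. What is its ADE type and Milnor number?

The Hessian of f at 0 has rank 1. Corank 2; j^3 = -(s + t)*(s + 2*t)^2 has shape L^2 M (L != M), so D-series; mu = 9 gives D_9.

Type D_{9}, Milnor number mu = 9.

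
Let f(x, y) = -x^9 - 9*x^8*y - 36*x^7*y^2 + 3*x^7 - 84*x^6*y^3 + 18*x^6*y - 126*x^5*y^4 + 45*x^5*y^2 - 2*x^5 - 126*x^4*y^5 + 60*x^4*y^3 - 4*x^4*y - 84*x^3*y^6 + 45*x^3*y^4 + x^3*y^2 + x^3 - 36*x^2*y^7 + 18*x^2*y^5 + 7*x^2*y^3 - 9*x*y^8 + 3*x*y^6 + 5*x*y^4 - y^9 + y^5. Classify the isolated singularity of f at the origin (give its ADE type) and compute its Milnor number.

Type E_{8}, Milnor number mu = 8.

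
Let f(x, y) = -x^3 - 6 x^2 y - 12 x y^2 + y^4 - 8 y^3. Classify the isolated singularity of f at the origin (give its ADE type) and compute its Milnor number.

Type E6, Milnor number mu = 6.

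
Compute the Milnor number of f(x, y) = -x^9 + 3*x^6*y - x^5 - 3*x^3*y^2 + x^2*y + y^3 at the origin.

The Hessian of f at 0 is [[0, 0], [0, 0]] with rank 0, so corank 2. A Groebner basis of the Jacobian ideal J(f) in C{x,y} is {y^3, x^2 + 3*y^2, x*y}; counting standard monomials gives mu = 4. Corank 2; j^3 = y*(x^2 + y^2) splits into three distinct lines over C (the quadratic factor has nonzero discriminant), so D_4.

4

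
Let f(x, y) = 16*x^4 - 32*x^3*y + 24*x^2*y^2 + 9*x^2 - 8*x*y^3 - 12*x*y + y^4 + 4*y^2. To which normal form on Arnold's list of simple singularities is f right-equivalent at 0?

The Hessian of f at 0 has rank 1. Corank 1: A-series; mu = 3 gives A_3.

A_3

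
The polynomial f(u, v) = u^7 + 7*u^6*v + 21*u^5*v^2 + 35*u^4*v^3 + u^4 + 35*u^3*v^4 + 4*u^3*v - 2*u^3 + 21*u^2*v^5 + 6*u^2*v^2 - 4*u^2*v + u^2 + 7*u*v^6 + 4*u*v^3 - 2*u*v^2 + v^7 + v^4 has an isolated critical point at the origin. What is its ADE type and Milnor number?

The Hessian of f at 0 is [[2, 0], [0, 0]] with rank 1, so corank 1. A Groebner basis of the Jacobian ideal J(f) in C{u,v} is {-14*u*v/3 + 5*u/3 + v^4 + 4*v^3/3 - 5*v^2/3, u*v^2 - 4*u*v/3 + u/3 + 2*v^3/3 - v^2/3, u^2 + 2*u*v - u + v^2}; counting standard monomials gives mu = 6. Corank 1: A-series; mu = 6 gives A_6.

Type A_{6}, Milnor number mu = 6.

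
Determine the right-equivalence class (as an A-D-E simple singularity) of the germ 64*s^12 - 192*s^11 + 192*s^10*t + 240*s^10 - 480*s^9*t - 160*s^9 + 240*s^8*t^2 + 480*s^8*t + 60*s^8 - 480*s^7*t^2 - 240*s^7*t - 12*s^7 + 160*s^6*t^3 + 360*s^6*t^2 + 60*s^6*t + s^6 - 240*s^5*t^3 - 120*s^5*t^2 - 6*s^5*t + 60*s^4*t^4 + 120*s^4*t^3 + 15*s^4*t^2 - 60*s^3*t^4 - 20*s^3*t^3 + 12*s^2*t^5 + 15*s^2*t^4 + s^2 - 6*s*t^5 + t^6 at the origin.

A_{5}

The Hessian of f at 0 is [[2, 0], [0, 0]] with rank 1, so corank 1. A Groebner basis of the Jacobian ideal J(f) in C{s,t} is {t^5, s}; counting standard monomials gives mu = 5. Corank 1: A-series; mu = 5 gives A_5.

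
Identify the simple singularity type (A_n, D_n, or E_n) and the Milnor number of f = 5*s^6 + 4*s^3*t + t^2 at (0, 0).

The Hessian of f at 0 is [[0, 0], [0, 2]] with rank 1, so corank 1. A Groebner basis of the Jacobian ideal J(f) in C{s,t} is {s^3 + t/2, s^2*t, t^2}; counting standard monomials gives mu = 5. Corank 1: A-series; mu = 5 gives A_5.

Type A5, Milnor number mu = 5.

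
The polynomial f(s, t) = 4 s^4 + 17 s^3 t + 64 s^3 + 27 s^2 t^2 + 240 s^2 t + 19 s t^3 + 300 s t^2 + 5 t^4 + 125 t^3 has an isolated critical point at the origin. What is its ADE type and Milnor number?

The Hessian of f at 0 is [[0, 0], [0, 0]] with rank 0, so corank 2. A Groebner basis of the Jacobian ideal J(f) in C{s,t} is {196608*s^2 + 491520*s*t + t^4 - 64*t^3 + 307200*t^2, s^3 + 2160*s^2 + 5400*s*t + 5*t^3/4 + 3375*t^2, s^2*t - 1216*s^2 - 3040*s*t - 7*t^3/6 - 1900*t^2, 512*s^2 + s*t^2 + 1280*s*t + 13*t^3/12 + 800*t^2}; counting standard monomials gives mu = 7. Corank 2; j^3 = (4*s + 5*t)^3 is a perfect cube, so E-series; the 4-jet and mu = 7 give E_7.

Type E_{7}, Milnor number mu = 7.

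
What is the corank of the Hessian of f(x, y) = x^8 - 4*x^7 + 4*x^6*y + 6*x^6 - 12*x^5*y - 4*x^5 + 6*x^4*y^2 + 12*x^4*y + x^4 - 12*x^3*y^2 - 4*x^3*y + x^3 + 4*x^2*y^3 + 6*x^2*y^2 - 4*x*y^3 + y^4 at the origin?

Hessian at 0 has rank 0.

2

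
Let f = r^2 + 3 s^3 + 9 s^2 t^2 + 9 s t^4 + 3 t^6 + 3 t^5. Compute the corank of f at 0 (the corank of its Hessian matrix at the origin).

Hessian at 0 has rank 1.

2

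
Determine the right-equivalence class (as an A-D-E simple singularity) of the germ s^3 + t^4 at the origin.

E6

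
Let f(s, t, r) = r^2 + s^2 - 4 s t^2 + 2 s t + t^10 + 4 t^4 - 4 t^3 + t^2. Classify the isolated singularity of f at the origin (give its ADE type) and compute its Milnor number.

The Hessian of f at 0 is [[2, 2, 0], [2, 2, 0], [0, 0, 2]] with rank 2, so corank 1. A Groebner basis of the Jacobian ideal J(f) in C{s,t,r} is {s^5 - 5*s^4 - 15*s^3*t - 35*s^3/4 - 27*s^2*t/2 - 23*s^2/8 - 27*s*t/8 - s/4 - t/4, s^4*t + 2*s^4 + 5*s^3*t + 5*s^3/2 + 15*s^2*t/4 + 3*s^2/4 + 7*s*t/8 + s/16 + t/16, -s/2 + t^2 - t/2, r}; counting standard monomials gives mu = 9. Corank 1: A-series; mu = 9 gives A_9.

Type A_{9}, Milnor number mu = 9.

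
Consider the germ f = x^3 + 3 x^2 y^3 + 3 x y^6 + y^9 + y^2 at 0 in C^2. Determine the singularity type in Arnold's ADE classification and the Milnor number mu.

The Hessian of f at 0 has rank 1. Corank 1: A-series; mu = 2 gives A_2.

Type A_2, Milnor number mu = 2.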